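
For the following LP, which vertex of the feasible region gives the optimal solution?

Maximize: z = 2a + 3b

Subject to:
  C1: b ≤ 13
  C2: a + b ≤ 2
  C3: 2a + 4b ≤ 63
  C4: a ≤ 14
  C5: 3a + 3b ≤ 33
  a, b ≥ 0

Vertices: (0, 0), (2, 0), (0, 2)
Evaluating z = 2a + 3b at each vertex:
  (0, 0): z = 0
  (2, 0): z = 4
  (0, 2): z = 6

The largest value is z = 6, attained at (0, 2).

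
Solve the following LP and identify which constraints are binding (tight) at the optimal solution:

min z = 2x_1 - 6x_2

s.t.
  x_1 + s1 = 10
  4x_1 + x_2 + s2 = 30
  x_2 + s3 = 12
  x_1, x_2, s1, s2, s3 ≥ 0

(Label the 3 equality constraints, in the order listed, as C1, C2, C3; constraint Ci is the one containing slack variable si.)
Optimal: x_1 = 0, x_2 = 12
Slack at optimum:
  C1: slack = 10
  C2: slack = 18
  C3: slack = 0 (binding)
  x_1 ≥ 0: x_1 = 0 (binding)
  x_2 ≥ 0: x_2 = 12
Binding constraints: C3, x_1 ≥ 0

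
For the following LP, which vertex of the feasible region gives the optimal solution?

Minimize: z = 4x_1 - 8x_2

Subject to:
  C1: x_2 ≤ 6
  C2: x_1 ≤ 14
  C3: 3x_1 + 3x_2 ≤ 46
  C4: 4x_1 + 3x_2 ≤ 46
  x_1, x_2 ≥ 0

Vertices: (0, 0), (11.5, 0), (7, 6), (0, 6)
(0, 6) with z = -48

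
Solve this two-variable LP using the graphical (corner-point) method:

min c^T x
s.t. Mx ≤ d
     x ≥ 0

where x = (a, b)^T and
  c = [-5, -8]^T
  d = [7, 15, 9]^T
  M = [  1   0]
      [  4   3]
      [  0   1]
Each vertex is the intersection of two constraint boundaries that also satisfies all remaining constraints:
  a = 0 and b = 0 → (0, 0)
  4a + 3b = 15 and b = 0 → (3.75, 0)
  4a + 3b = 15 and a = 0 → (0, 5)

Evaluating z = -5a - 8b at each vertex:
  (0, 0): z = 0
  (3.75, 0): z = -18.75
  (0, 5): z = -40

The minimum is at (0, 5) with z = -40.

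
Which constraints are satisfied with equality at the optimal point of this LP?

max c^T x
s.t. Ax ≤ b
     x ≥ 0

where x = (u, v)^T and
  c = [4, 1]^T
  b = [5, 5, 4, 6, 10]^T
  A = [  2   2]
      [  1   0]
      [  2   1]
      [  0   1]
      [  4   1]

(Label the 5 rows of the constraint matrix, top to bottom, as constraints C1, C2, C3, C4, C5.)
Optimal: u = 2, v = 0
Binding: C3, v ≥ 0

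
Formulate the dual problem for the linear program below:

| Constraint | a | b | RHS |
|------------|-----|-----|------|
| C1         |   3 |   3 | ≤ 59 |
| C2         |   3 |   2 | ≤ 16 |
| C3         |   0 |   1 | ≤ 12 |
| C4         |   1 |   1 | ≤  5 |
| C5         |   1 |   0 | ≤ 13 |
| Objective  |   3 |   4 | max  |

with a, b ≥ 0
Minimize: z = 59y1 + 16y2 + 12y3 + 5y4 + 13y5

Subject to:
  C1: -3y1 - 3y2 - y4 - y5 ≤ -3
  C2: -3y1 - 2y2 - y3 - y4 ≤ -4
  y1, y2, y3, y4, y5 ≥ 0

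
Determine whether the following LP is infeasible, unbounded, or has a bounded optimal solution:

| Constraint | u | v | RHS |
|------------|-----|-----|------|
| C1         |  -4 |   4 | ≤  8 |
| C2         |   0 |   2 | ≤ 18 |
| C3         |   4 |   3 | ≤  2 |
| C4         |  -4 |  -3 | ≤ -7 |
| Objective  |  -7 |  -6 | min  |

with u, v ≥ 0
C3 requires 4u + 3v ≤ 2, while C4 (-4u - 3v ≤ -7) is equivalent to 4u + 3v ≥ 7. Together they would need 7 ≤ 4u + 3v ≤ 2, which is impossible since 7 > 2. No point satisfies all constraints.

Infeasible: no point satisfies all constraints simultaneously.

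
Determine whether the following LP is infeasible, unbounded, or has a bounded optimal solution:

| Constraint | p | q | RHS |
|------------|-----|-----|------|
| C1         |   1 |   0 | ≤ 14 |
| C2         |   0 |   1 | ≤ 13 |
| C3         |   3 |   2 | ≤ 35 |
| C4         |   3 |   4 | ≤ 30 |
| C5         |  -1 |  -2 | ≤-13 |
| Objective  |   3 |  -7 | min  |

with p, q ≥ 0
The point (0, 7.5) satisfies every constraint, so the LP is feasible; the constraints give p ≤ 14 and q ≤ 13, which with p, q ≥ 0 keep the feasible region inside a bounded box. A feasible, bounded LP attains a finite optimum at a vertex.

Evaluating z = 3p - 7q at each vertex:
  (4, 4.5): z = -19.5
  (0, 7.5): z = -52.5
  (0, 6.5): z = -45.5

The LP has an optimal solution: (0, 7.5) with z = -52.5.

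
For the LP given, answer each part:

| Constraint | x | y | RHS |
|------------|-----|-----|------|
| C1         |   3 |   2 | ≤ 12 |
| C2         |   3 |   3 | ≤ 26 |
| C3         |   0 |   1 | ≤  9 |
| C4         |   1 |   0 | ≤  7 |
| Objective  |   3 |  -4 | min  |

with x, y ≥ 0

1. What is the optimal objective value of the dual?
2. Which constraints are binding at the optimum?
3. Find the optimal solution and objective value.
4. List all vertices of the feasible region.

1. -24 (by strong duality, equal to the primal optimum)
2. C1, x ≥ 0
3. x = 0, y = 6, z = -24
4. (0, 0), (4, 0), (0, 6)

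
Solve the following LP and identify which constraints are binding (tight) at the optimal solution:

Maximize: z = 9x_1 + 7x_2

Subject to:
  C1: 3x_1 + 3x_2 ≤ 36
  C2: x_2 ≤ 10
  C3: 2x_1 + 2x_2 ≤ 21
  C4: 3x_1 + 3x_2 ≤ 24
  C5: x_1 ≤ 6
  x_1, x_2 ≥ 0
Optimal: x_1 = 6, x_2 = 2
Binding: C4, C5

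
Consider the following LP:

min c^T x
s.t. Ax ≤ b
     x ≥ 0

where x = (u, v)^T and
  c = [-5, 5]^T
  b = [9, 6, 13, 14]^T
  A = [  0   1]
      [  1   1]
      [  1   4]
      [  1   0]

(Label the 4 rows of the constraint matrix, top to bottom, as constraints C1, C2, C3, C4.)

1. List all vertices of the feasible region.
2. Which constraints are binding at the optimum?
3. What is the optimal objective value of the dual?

1. (0, 0), (6, 0), (3.667, 2.333), (0, 3.25)
2. C2, v ≥ 0
3. -30 (by strong duality, equal to the primal optimum)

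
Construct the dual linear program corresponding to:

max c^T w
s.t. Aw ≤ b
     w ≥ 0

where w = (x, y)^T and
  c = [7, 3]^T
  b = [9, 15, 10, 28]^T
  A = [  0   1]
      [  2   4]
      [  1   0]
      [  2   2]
Minimize: z = 9y1 + 15y2 + 10y3 + 28y4

Subject to:
  C1: -2y2 - y3 - 2y4 ≤ -7
  C2: -y1 - 4y2 - 2y4 ≤ -3
  y1, y2, y3, y4 ≥ 0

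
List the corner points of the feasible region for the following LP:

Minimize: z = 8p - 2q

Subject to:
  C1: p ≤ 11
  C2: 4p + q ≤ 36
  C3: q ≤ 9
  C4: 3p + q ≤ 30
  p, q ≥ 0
Each vertex is the intersection of two constraint boundaries that also satisfies all remaining constraints:
  p = 0 and q = 0 → (0, 0)
  4p + q = 36 and q = 0 → (9, 0)
  4p + q = 36 and q = 9 → (6.75, 9)
  q = 9 and p = 0 → (0, 9)

Vertices: (0, 0), (9, 0), (6.75, 9), (0, 9)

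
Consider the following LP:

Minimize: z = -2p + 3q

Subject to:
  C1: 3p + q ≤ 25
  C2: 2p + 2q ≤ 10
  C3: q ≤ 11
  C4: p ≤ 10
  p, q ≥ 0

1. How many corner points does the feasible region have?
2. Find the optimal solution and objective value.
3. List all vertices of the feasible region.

1. 3
2. p = 5, q = 0, z = -10
3. (0, 0), (5, 0), (0, 5)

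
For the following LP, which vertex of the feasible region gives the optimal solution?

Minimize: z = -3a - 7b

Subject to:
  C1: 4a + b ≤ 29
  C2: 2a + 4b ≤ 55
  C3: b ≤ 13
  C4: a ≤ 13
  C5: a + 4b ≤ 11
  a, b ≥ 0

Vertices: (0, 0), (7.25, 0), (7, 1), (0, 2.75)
Evaluating z = -3a - 7b at each vertex:
  (0, 0): z = 0
  (7.25, 0): z = -21.75
  (7, 1): z = -28
  (0, 2.75): z = -19.25

The smallest value is z = -28, attained at (7, 1).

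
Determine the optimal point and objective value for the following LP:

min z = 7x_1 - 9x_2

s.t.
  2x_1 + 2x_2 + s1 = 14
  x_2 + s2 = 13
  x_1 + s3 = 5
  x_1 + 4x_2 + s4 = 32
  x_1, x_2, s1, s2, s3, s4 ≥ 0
Each vertex is the intersection of two constraint boundaries that also satisfies all remaining constraints:
  x_1 = 0 and x_2 = 0 → (0, 0)
  x_1 = 5 and x_2 = 0 → (5, 0)
  2x_1 + 2x_2 = 14 and x_1 = 5 → (5, 2)
  2x_1 + 2x_2 = 14 and x_1 = 0 → (0, 7)

Evaluating z = 7x_1 - 9x_2 at each vertex:
  (0, 0): z = 0
  (5, 0): z = 35
  (5, 2): z = 17
  (0, 7): z = -63

The minimum is at (0, 7) with z = -63.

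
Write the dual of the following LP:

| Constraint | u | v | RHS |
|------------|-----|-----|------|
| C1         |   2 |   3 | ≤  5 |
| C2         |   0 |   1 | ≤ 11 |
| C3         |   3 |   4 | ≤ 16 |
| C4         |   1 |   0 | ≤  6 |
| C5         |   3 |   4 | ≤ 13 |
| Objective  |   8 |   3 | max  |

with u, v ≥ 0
Minimize: z = 5y1 + 11y2 + 16y3 + 6y4 + 13y5

Subject to:
  C1: -2y1 - 3y3 - y4 - 3y5 ≤ -8
  C2: -3y1 - y2 - 4y3 - 4y5 ≤ -3
  y1, y2, y3, y4, y5 ≥ 0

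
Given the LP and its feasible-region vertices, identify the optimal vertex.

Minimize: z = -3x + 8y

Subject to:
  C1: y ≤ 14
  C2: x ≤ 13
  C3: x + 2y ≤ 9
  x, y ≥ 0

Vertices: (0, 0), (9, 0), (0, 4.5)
Evaluating z = -3x + 8y at each vertex:
  (0, 0): z = 0
  (9, 0): z = -27
  (0, 4.5): z = 36

The smallest value is z = -27, attained at (9, 0).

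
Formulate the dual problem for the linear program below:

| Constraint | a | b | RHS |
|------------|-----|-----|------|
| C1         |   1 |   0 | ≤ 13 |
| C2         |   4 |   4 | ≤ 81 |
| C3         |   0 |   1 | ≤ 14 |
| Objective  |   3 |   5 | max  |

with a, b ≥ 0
Minimize: z = 13y1 + 81y2 + 14y3

Subject to:
  C1: -y1 - 4y2 ≤ -3
  C2: -4y2 - y3 ≤ -5
  y1, y2, y3 ≥ 0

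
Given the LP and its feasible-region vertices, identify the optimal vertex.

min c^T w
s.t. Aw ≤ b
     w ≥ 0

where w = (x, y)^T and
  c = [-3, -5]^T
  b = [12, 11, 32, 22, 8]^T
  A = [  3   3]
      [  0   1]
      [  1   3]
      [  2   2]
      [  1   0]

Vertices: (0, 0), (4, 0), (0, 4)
Evaluating z = -3x - 5y at each vertex:
  (0, 0): z = 0
  (4, 0): z = -12
  (0, 4): z = -20

The smallest value is z = -20, attained at (0, 4).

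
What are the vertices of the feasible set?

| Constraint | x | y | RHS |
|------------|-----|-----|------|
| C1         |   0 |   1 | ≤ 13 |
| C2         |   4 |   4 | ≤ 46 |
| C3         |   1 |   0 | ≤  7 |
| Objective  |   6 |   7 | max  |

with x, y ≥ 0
Each vertex is the intersection of two constraint boundaries that also satisfies all remaining constraints:
  x = 0 and y = 0 → (0, 0)
  x = 7 and y = 0 → (7, 0)
  4x + 4y = 46 and x = 7 → (7, 4.5)
  4x + 4y = 46 and x = 0 → (0, 11.5)

Vertices: (0, 0), (7, 0), (7, 4.5), (0, 11.5)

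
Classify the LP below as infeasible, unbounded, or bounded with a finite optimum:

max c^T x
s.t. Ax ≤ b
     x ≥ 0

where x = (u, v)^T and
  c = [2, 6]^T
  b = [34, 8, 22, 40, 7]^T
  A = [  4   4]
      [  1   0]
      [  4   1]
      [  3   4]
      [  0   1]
The point (1.5, 7) satisfies every constraint, so the LP is feasible; the constraints give u ≤ 8 and v ≤ 7, which with u, v ≥ 0 keep the feasible region inside a bounded box. A feasible, bounded LP attains a finite optimum at a vertex.

The LP has an optimal solution: (1.5, 7) with z = 45.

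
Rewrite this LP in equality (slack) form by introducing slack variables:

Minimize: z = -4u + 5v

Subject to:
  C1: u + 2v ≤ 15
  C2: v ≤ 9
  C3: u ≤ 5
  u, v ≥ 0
min z = -4u + 5v

s.t.
  u + 2v + s1 = 15
  v + s2 = 9
  u + s3 = 5
  u, v, s1, s2, s3 ≥ 0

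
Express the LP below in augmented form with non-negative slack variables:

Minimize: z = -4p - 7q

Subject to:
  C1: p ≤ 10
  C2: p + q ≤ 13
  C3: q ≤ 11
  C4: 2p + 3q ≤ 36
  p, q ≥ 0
min z = -4p - 7q

s.t.
  p + s1 = 10
  p + q + s2 = 13
  q + s3 = 11
  2p + 3q + s4 = 36
  p, q, s1, s2, s3, s4 ≥ 0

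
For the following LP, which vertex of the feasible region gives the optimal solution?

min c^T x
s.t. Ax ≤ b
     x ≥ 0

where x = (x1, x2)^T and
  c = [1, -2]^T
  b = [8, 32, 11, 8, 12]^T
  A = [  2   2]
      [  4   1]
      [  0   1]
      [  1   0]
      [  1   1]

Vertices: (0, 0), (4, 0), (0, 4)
(0, 4) with z = -8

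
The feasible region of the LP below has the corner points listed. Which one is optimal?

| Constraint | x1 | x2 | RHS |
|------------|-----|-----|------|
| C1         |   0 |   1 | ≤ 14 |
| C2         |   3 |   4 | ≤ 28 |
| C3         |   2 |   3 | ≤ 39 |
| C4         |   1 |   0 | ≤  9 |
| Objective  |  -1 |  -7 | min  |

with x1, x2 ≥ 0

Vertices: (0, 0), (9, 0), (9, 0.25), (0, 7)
Evaluating z = -x1 - 7x2 at each vertex:
  (0, 0): z = 0
  (9, 0): z = -9
  (9, 0.25): z = -10.75
  (0, 7): z = -49

The smallest value is z = -49, attained at (0, 7).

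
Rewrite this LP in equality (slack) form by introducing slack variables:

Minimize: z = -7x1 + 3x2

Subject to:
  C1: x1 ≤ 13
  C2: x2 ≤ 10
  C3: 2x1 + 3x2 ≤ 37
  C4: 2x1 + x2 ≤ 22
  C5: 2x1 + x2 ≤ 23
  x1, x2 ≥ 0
min z = -7x1 + 3x2

s.t.
  x1 + s1 = 13
  x2 + s2 = 10
  2x1 + 3x2 + s3 = 37
  2x1 + x2 + s4 = 22
  2x1 + x2 + s5 = 23
  x1, x2, s1, s2, s3, s4, s5 ≥ 0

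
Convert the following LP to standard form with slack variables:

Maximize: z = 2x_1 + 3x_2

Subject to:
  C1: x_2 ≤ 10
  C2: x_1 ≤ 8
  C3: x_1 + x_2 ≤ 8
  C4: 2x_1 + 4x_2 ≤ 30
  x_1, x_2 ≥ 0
max z = 2x_1 + 3x_2

s.t.
  x_2 + s1 = 10
  x_1 + s2 = 8
  x_1 + x_2 + s3 = 8
  2x_1 + 4x_2 + s4 = 30
  x_1, x_2, s1, s2, s3, s4 ≥ 0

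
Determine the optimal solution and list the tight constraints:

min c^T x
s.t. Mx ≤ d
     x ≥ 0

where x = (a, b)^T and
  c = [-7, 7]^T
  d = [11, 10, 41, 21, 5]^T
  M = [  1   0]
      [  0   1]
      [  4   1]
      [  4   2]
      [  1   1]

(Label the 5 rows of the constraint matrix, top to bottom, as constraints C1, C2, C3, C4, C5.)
Optimal: a = 5, b = 0
Binding: C5, b ≥ 0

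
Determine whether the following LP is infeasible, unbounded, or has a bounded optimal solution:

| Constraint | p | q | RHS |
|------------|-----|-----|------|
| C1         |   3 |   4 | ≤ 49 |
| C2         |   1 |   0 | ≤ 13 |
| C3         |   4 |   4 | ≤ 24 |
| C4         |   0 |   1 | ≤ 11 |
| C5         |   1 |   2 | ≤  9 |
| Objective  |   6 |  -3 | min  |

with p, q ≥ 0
The point (0, 4.5) satisfies every constraint, so the LP is feasible; the constraints give p ≤ 13 and q ≤ 11, which with p, q ≥ 0 keep the feasible region inside a bounded box. A feasible, bounded LP attains a finite optimum at a vertex.

Evaluating z = 6p - 3q at each vertex:
  (0, 0): z = 0
  (6, 0): z = 36
  (3, 3): z = 9
  (0, 4.5): z = -13.5

Feasible with finite optimum z* = -13.5 at (0, 4.5).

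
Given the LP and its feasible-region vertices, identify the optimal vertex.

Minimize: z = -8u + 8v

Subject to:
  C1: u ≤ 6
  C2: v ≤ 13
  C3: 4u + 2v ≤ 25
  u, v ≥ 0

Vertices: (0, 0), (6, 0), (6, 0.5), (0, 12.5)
(6, 0) with z = -48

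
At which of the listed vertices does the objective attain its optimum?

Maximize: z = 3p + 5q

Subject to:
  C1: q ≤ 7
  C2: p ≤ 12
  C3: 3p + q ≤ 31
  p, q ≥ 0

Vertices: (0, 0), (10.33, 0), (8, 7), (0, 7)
Evaluating z = 3p + 5q at each vertex:
  (0, 0): z = 0
  (10.33, 0): z = 31
  (8, 7): z = 59
  (0, 7): z = 35

The largest value is z = 59, attained at (8, 7).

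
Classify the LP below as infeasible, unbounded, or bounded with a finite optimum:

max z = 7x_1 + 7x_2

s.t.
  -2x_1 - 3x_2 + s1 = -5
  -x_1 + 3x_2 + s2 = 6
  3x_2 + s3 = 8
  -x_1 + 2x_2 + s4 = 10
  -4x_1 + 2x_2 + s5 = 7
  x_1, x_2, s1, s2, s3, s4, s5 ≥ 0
Feasible point: (0, 2) satisfies every constraint, so the LP is feasible.
Direction d = (1, 0): for each constraint row a, a·d ≤ 0 —
  (-2)(1) + (-3)(0) = -2 ≤ 0
  (-1)(1) + (3)(0) = -1 ≤ 0
  (0)(1) + (3)(0) = 0 ≤ 0
  (-1)(1) + (2)(0) = -1 ≤ 0
  (-4)(1) + (2)(0) = -4 ≤ 0
and d ≥ 0, so (0, 2) + t·d stays feasible for every t ≥ 0. Along this ray z = 7x_1 + 7x_2 changes by 7 per unit t, so z → +∞.

The LP is unbounded; z can be made arbitrarily large.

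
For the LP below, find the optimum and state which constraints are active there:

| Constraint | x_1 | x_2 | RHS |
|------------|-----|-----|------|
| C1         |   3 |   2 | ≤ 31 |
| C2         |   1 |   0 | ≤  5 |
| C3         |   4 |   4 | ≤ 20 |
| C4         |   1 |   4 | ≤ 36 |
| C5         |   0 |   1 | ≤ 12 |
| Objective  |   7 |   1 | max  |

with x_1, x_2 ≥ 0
Optimal: x_1 = 5, x_2 = 0
Slack at optimum:
  C1: slack = 16
  C2: slack = 0 (binding)
  C3: slack = 0 (binding)
  C4: slack = 31
  C5: slack = 12
  x_1 ≥ 0: x_1 = 5
  x_2 ≥ 0: x_2 = 0 (binding)
Binding constraints: C2, C3, x_2 ≥ 0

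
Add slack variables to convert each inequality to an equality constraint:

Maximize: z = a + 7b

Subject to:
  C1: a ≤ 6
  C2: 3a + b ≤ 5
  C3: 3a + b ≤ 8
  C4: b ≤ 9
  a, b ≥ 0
max z = a + 7b

s.t.
  a + s1 = 6
  3a + b + s2 = 5
  3a + b + s3 = 8
  b + s4 = 9
  a, b, s1, s2, s3, s4 ≥ 0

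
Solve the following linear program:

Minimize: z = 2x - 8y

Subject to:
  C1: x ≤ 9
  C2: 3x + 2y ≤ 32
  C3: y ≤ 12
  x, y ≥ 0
Each vertex is the intersection of two constraint boundaries that also satisfies all remaining constraints:
  x = 0 and y = 0 → (0, 0)
  x = 9 and y = 0 → (9, 0)
  x = 9 and 3x + 2y = 32 → (9, 2.5)
  3x + 2y = 32 and y = 12 → (2.667, 12)
  y = 12 and x = 0 → (0, 12)

Evaluating z = 2x - 8y at each vertex:
  (0, 0): z = 0
  (9, 0): z = 18
  (9, 2.5): z = -2
  (2.667, 12): z = -90.67
  (0, 12): z = -96

The minimum is at (0, 12) with z = -96.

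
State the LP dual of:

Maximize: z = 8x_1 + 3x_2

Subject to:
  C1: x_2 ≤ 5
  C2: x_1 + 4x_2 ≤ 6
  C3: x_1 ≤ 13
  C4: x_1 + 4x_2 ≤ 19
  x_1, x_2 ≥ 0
Minimize: z = 5y1 + 6y2 + 13y3 + 19y4

Subject to:
  C1: -y2 - y3 - y4 ≤ -8
  C2: -y1 - 4y2 - 4y4 ≤ -3
  y1, y2, y3, y4 ≥ 0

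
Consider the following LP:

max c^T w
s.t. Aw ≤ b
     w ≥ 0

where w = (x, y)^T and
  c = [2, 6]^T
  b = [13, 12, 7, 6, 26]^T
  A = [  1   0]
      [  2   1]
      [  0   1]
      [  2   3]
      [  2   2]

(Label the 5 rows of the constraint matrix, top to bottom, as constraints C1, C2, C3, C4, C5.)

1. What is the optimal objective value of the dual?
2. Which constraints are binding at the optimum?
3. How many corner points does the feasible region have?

1. 12 (by strong duality, equal to the primal optimum)
2. C4, x ≥ 0
3. 3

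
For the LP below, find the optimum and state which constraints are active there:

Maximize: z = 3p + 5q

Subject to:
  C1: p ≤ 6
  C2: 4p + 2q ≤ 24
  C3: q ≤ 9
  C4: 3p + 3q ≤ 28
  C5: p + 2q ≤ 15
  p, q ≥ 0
Optimal: p = 3, q = 6
Binding: C2, C5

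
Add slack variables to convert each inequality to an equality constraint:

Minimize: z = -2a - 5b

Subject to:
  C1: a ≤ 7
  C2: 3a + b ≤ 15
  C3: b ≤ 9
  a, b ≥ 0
min z = -2a - 5b

s.t.
  a + s1 = 7
  3a + b + s2 = 15
  b + s3 = 9
  a, b, s1, s2, s3 ≥ 0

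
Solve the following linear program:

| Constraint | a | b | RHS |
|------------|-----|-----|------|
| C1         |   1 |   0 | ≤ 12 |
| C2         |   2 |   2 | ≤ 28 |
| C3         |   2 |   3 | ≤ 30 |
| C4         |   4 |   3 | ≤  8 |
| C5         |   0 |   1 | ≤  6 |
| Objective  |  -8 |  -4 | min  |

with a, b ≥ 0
Each vertex is the intersection of two constraint boundaries that also satisfies all remaining constraints:
  a = 0 and b = 0 → (0, 0)
  4a + 3b = 8 and b = 0 → (2, 0)
  4a + 3b = 8 and a = 0 → (0, 2.667)

Evaluating z = -8a - 4b at each vertex:
  (0, 0): z = 0
  (2, 0): z = -16
  (0, 2.667): z = -10.67

The minimum is at (2, 0) with z = -16.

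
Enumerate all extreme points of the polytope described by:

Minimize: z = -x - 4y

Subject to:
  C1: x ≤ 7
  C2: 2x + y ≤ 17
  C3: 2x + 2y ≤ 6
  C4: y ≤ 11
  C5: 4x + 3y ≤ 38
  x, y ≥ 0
Each vertex is the intersection of two constraint boundaries that also satisfies all remaining constraints:
  x = 0 and y = 0 → (0, 0)
  2x + 2y = 6 and y = 0 → (3, 0)
  2x + 2y = 6 and x = 0 → (0, 3)

Vertices: (0, 0), (3, 0), (0, 3)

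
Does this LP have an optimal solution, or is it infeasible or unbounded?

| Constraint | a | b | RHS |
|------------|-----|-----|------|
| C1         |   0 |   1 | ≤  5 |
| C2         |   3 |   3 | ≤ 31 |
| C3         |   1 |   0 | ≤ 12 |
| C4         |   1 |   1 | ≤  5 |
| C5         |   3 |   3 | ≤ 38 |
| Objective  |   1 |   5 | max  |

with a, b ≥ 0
The point (0, 5) satisfies every constraint, so the LP is feasible; the constraints give a ≤ 12 and b ≤ 5, which with a, b ≥ 0 keep the feasible region inside a bounded box. A feasible, bounded LP attains a finite optimum at a vertex.

Evaluating z = a + 5b at each vertex:
  (0, 0): z = 0
  (5, 0): z = 5
  (0, 5): z = 25

Bounded optimum: z* = 25 at (0, 5).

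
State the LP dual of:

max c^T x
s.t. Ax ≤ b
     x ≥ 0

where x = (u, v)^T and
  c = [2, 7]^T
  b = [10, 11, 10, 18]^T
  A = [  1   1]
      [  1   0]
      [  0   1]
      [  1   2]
Minimize: z = 10y1 + 11y2 + 10y3 + 18y4

Subject to:
  C1: -y1 - y2 - y4 ≤ -2
  C2: -y1 - y3 - 2y4 ≤ -7
  y1, y2, y3, y4 ≥ 0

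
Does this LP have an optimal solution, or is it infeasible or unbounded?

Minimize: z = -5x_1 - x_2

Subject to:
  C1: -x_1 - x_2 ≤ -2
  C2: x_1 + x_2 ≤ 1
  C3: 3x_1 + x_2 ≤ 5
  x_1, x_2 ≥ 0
C2 requires x_1 + x_2 ≤ 1, while C1 (-x_1 - x_2 ≤ -2) is equivalent to x_1 + x_2 ≥ 2. Together they would need 2 ≤ x_1 + x_2 ≤ 1, which is impossible since 2 > 1. No point satisfies all constraints.

Infeasible — the constraint set is empty.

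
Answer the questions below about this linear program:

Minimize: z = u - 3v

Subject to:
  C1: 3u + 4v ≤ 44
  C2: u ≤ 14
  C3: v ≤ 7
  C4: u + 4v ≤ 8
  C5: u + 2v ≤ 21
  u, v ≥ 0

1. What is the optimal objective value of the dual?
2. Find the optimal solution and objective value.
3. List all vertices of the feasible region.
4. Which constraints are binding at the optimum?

1. -6 (by strong duality, equal to the primal optimum)
2. u = 0, v = 2, z = -6
3. (0, 0), (8, 0), (0, 2)
4. C4, u ≥ 0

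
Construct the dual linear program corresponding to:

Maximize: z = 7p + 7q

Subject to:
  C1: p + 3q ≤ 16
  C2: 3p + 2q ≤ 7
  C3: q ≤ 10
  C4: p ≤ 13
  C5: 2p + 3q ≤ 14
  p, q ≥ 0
Minimize: z = 16y1 + 7y2 + 10y3 + 13y4 + 14y5

Subject to:
  C1: -y1 - 3y2 - y4 - 2y5 ≤ -7
  C2: -3y1 - 2y2 - y3 - 3y5 ≤ -7
  y1, y2, y3, y4, y5 ≥ 0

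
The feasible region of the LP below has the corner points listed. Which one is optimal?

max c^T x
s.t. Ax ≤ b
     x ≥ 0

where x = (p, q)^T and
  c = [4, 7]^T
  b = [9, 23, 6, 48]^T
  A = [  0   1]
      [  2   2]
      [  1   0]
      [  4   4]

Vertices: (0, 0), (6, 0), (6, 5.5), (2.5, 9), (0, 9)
(2.5, 9) with z = 73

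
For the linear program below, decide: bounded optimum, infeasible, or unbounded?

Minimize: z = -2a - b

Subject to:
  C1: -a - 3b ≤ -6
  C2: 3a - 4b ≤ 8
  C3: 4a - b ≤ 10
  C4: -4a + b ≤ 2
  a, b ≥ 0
Feasible point: (0, 2) satisfies every constraint, so the LP is feasible.
Direction d = (1, 4): for each constraint row a, a·d ≤ 0 —
  (-1)(1) + (-3)(4) = -13 ≤ 0
  (3)(1) + (-4)(4) = -13 ≤ 0
  (4)(1) + (-1)(4) = 0 ≤ 0
  (-4)(1) + (1)(4) = 0 ≤ 0
and d ≥ 0, so (0, 2) + t·d stays feasible for every t ≥ 0. Along this ray z = -2a - b changes by -6 per unit t, so z → −∞.

The LP is unbounded; z can be made arbitrarily small.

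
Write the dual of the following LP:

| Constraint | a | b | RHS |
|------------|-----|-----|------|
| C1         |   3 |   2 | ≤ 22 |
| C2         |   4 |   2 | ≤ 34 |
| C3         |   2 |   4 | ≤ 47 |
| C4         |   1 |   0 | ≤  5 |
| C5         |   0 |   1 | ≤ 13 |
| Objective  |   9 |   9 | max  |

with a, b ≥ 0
Minimize: z = 22y1 + 34y2 + 47y3 + 5y4 + 13y5

Subject to:
  C1: -3y1 - 4y2 - 2y3 - y4 ≤ -9
  C2: -2y1 - 2y2 - 4y3 - y5 ≤ -9
  y1, y2, y3, y4, y5 ≥ 0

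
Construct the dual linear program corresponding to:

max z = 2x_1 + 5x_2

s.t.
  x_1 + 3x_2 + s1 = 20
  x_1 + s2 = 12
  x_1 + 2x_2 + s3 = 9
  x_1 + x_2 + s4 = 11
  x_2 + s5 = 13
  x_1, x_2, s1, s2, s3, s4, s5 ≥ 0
Minimize: z = 20y1 + 12y2 + 9y3 + 11y4 + 13y5

Subject to:
  C1: -y1 - y2 - y3 - y4 ≤ -2
  C2: -3y1 - 2y3 - y4 - y5 ≤ -5
  y1, y2, y3, y4, y5 ≥ 0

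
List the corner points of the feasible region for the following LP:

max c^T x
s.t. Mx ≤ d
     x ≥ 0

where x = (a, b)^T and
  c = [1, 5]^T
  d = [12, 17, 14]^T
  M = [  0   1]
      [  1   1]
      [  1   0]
Each vertex is the intersection of two constraint boundaries that also satisfies all remaining constraints:
  a = 0 and b = 0 → (0, 0)
  a = 14 and b = 0 → (14, 0)
  a + b = 17 and a = 14 → (14, 3)
  b = 12 and a + b = 17 → (5, 12)
  b = 12 and a = 0 → (0, 12)

Vertices: (0, 0), (14, 0), (14, 3), (5, 12), (0, 12)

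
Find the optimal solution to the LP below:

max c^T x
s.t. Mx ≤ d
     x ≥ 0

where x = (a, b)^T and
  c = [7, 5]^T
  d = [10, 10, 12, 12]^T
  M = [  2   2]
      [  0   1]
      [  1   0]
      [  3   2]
a = 2, b = 3, z = 29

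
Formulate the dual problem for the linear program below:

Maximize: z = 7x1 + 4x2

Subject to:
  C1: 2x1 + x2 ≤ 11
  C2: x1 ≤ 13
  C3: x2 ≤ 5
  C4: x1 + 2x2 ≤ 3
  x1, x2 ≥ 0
Minimize: z = 11y1 + 13y2 + 5y3 + 3y4

Subject to:
  C1: -2y1 - y2 - y4 ≤ -7
  C2: -y1 - y3 - 2y4 ≤ -4
  y1, y2, y3, y4 ≥ 0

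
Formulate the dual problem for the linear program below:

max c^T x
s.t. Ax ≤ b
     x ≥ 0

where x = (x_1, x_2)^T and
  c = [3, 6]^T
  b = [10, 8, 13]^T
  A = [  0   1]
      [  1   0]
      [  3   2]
Minimize: z = 10y1 + 8y2 + 13y3

Subject to:
  C1: -y2 - 3y3 ≤ -3
  C2: -y1 - 2y3 ≤ -6
  y1, y2, y3 ≥ 0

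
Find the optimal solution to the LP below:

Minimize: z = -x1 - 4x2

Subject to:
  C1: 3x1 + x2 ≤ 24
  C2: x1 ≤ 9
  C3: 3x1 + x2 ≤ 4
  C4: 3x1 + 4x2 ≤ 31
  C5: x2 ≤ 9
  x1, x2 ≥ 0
Each vertex is the intersection of two constraint boundaries that also satisfies all remaining constraints:
  x1 = 0 and x2 = 0 → (0, 0)
  3x1 + x2 = 4 and x2 = 0 → (1.333, 0)
  3x1 + x2 = 4 and x1 = 0 → (0, 4)

Evaluating z = -x1 - 4x2 at each vertex:
  (0, 0): z = 0
  (1.333, 0): z = -1.333
  (0, 4): z = -16

The minimum is at (0, 4) with z = -16.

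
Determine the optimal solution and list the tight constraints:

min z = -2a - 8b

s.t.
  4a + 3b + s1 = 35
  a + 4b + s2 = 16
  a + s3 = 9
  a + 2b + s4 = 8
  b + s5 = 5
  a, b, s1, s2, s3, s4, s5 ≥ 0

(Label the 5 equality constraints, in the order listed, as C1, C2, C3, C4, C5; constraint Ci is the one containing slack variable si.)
Optimal: a = 0, b = 4
Binding: C2, C4, a ≥ 0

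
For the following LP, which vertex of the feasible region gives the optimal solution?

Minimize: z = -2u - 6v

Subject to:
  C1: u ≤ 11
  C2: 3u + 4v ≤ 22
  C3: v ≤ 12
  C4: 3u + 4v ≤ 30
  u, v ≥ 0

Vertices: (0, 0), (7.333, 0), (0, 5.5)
Evaluating z = -2u - 6v at each vertex:
  (0, 0): z = 0
  (7.333, 0): z = -14.67
  (0, 5.5): z = -33

The smallest value is z = -33, attained at (0, 5.5).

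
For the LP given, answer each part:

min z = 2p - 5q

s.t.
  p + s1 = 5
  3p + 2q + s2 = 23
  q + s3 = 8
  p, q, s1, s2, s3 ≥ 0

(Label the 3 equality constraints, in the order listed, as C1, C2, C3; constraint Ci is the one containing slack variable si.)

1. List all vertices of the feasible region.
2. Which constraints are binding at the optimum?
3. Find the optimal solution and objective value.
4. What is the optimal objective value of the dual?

1. (0, 0), (5, 0), (5, 4), (2.333, 8), (0, 8)
2. C3, p ≥ 0
3. p = 0, q = 8, z = -40
4. -40 (by strong duality, equal to the primal optimum)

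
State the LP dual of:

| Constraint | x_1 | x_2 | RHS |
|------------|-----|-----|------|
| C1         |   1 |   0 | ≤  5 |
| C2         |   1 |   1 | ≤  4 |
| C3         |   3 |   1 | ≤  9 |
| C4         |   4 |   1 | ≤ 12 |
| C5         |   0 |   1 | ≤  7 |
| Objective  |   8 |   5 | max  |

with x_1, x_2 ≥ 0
Minimize: z = 5y1 + 4y2 + 9y3 + 12y4 + 7y5

Subject to:
  C1: -y1 - y2 - 3y3 - 4y4 ≤ -8
  C2: -y2 - y3 - y4 - y5 ≤ -5
  y1, y2, y3, y4, y5 ≥ 0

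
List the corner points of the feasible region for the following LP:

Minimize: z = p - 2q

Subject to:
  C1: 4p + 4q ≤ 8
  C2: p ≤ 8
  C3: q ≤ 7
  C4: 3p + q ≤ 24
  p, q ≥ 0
Each vertex is the intersection of two constraint boundaries that also satisfies all remaining constraints:
  p = 0 and q = 0 → (0, 0)
  4p + 4q = 8 and q = 0 → (2, 0)
  4p + 4q = 8 and p = 0 → (0, 2)

Vertices: (0, 0), (2, 0), (0, 2)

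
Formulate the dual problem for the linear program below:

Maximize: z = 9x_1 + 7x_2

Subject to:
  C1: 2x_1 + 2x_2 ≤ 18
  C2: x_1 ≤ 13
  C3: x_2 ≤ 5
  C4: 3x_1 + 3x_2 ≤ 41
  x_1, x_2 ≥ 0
Minimize: z = 18y1 + 13y2 + 5y3 + 41y4

Subject to:
  C1: -2y1 - y2 - 3y4 ≤ -9
  C2: -2y1 - y3 - 3y4 ≤ -7
  y1, y2, y3, y4 ≥ 0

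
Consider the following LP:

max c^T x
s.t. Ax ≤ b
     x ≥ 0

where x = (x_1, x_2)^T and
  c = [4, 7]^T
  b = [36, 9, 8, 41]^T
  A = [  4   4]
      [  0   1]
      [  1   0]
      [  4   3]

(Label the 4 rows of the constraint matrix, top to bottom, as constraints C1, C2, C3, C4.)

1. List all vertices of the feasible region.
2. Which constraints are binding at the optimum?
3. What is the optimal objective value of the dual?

1. (0, 0), (8, 0), (8, 1), (0, 9)
2. C1, C2, x_1 ≥ 0
3. 63 (by strong duality, equal to the primal optimum)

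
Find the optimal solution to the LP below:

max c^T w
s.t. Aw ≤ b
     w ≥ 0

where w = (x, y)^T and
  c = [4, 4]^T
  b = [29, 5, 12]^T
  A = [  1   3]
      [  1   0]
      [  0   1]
Each vertex is the intersection of two constraint boundaries that also satisfies all remaining constraints:
  x = 0 and y = 0 → (0, 0)
  x = 5 and y = 0 → (5, 0)
  x + 3y = 29 and x = 5 → (5, 8)
  x + 3y = 29 and x = 0 → (0, 9.667)

Evaluating z = 4x + 4y at each vertex:
  (0, 0): z = 0
  (5, 0): z = 20
  (5, 8): z = 52
  (0, 9.667): z = 38.67

The maximum is at (5, 8) with z = 52.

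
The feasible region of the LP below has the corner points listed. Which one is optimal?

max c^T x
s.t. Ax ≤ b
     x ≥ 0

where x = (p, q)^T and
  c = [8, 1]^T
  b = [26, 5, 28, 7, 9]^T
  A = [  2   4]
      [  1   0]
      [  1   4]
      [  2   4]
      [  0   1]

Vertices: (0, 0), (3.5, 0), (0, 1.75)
(3.5, 0) with z = 28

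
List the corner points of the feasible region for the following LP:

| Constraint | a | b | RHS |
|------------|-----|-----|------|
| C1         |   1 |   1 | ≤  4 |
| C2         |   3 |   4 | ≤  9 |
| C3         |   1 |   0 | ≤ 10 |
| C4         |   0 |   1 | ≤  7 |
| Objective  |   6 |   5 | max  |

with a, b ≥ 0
Each vertex is the intersection of two constraint boundaries that also satisfies all remaining constraints:
  a = 0 and b = 0 → (0, 0)
  3a + 4b = 9 and b = 0 → (3, 0)
  3a + 4b = 9 and a = 0 → (0, 2.25)

Vertices: (0, 0), (3, 0), (0, 2.25)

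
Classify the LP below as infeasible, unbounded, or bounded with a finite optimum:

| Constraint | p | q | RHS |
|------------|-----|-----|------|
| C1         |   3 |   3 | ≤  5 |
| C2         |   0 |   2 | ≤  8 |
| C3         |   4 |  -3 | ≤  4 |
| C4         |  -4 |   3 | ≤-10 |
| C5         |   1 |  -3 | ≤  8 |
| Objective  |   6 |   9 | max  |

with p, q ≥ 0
C3 requires 4p - 3q ≤ 4, while C4 (-4p + 3q ≤ -10) is equivalent to 4p - 3q ≥ 10. Together they would need 10 ≤ 4p - 3q ≤ 4, which is impossible since 10 > 4. No point satisfies all constraints.

Infeasible — the constraint set is empty.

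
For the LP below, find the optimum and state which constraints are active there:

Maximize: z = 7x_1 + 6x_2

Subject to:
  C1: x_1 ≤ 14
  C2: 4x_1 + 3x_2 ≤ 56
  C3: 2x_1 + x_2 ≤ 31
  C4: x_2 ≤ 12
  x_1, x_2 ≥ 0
Optimal: x_1 = 5, x_2 = 12
Slack at optimum:
  C1: slack = 9
  C2: slack = 0 (binding)
  C3: slack = 9
  C4: slack = 0 (binding)
  x_1 ≥ 0: x_1 = 5
  x_2 ≥ 0: x_2 = 12
Binding constraints: C2, C4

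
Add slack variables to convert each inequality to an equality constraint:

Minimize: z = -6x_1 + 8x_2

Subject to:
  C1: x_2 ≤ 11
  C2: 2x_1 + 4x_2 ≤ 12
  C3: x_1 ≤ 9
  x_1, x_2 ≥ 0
min z = -6x_1 + 8x_2

s.t.
  x_2 + s1 = 11
  2x_1 + 4x_2 + s2 = 12
  x_1 + s3 = 9
  x_1, x_2, s1, s2, s3 ≥ 0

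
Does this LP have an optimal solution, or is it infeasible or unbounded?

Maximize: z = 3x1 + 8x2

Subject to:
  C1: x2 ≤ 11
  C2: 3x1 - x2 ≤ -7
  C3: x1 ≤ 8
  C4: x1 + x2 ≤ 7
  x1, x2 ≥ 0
The point (0, 7) satisfies every constraint, so the LP is feasible; the constraints give x1 ≤ 8 and x2 ≤ 11, which with x1, x2 ≥ 0 keep the feasible region inside a bounded box. A feasible, bounded LP attains a finite optimum at a vertex.

The LP has an optimal solution: (0, 7) with z = 56.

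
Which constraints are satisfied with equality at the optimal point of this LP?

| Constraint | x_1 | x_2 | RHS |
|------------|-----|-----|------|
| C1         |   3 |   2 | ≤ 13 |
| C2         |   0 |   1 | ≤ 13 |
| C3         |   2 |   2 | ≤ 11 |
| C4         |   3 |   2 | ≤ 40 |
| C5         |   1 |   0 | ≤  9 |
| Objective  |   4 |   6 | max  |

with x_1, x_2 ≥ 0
Optimal: x_1 = 0, x_2 = 5.5
Binding: C3, x_1 ≥ 0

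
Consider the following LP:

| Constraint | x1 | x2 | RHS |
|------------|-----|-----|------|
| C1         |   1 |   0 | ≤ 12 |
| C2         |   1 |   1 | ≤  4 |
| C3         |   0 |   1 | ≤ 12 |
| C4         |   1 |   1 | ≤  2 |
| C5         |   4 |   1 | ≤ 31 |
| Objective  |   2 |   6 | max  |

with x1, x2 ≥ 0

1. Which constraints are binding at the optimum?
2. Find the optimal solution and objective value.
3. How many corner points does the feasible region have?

1. C4, x1 ≥ 0
2. x1 = 0, x2 = 2, z = 12
3. 3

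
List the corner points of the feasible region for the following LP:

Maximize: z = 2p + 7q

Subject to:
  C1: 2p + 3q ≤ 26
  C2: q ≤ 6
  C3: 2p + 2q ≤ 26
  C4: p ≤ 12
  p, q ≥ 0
Each vertex is the intersection of two constraint boundaries that also satisfies all remaining constraints:
  p = 0 and q = 0 → (0, 0)
  p = 12 and q = 0 → (12, 0)
  2p + 3q = 26 and p = 12 → (12, 0.6667)
  2p + 3q = 26 and q = 6 → (4, 6)
  q = 6 and p = 0 → (0, 6)

Vertices: (0, 0), (12, 0), (12, 0.6667), (4, 6), (0, 6)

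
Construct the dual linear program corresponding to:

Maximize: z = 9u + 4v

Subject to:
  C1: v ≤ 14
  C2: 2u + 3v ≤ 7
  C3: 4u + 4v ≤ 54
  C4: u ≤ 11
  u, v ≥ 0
Minimize: z = 14y1 + 7y2 + 54y3 + 11y4

Subject to:
  C1: -2y2 - 4y3 - y4 ≤ -9
  C2: -y1 - 3y2 - 4y3 ≤ -4
  y1, y2, y3, y4 ≥ 0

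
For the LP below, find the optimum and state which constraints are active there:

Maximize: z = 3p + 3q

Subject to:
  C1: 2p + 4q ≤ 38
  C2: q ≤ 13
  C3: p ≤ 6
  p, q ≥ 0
Optimal: p = 6, q = 6.5
Slack at optimum:
  C1: slack = 0 (binding)
  C2: slack = 6.5
  C3: slack = 0 (binding)
  p ≥ 0: p = 6
  q ≥ 0: q = 6.5
Binding constraints: C1, C3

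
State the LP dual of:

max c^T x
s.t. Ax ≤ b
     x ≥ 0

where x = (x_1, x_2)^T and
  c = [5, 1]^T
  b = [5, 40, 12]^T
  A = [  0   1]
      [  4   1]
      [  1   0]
Minimize: z = 5y1 + 40y2 + 12y3

Subject to:
  C1: -4y2 - y3 ≤ -5
  C2: -y1 - y2 ≤ -1
  y1, y2, y3 ≥ 0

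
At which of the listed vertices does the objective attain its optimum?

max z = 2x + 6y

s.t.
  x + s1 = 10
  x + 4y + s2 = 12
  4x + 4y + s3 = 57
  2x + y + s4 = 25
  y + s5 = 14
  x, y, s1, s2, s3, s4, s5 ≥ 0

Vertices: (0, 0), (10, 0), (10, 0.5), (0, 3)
Evaluating z = 2x + 6y at each vertex:
  (0, 0): z = 0
  (10, 0): z = 20
  (10, 0.5): z = 23
  (0, 3): z = 18

The largest value is z = 23, attained at (10, 0.5).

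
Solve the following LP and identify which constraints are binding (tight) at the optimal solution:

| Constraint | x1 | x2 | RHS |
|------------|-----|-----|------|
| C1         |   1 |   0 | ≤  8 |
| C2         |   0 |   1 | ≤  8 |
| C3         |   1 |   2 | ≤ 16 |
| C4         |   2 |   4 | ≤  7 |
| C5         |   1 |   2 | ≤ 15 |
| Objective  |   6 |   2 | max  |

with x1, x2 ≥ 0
Optimal: x1 = 3.5, x2 = 0
Slack at optimum:
  C1: slack = 4.5
  C2: slack = 8
  C3: slack = 12.5
  C4: slack = 0 (binding)
  C5: slack = 11.5
  x1 ≥ 0: x1 = 3.5
  x2 ≥ 0: x2 = 0 (binding)
Binding constraints: C4, x2 ≥ 0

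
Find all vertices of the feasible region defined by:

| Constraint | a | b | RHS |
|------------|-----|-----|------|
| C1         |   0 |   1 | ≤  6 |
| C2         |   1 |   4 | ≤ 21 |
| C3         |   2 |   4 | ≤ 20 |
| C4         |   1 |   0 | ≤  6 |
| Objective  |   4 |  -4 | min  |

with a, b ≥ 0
Each vertex is the intersection of two constraint boundaries that also satisfies all remaining constraints:
  a = 0 and b = 0 → (0, 0)
  a = 6 and b = 0 → (6, 0)
  2a + 4b = 20 and a = 6 → (6, 2)
  2a + 4b = 20 and a = 0 → (0, 5)

Vertices: (0, 0), (6, 0), (6, 2), (0, 5)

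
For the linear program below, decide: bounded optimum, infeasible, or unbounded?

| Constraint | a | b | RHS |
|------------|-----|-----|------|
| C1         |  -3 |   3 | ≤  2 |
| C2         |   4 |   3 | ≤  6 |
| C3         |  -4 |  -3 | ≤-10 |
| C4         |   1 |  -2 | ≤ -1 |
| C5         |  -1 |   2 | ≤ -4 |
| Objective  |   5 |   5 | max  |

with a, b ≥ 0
C2 requires 4a + 3b ≤ 6, while C3 (-4a - 3b ≤ -10) is equivalent to 4a + 3b ≥ 10. Together they would need 10 ≤ 4a + 3b ≤ 6, which is impossible since 10 > 6. No point satisfies all constraints.

The feasible region is empty; the LP is infeasible.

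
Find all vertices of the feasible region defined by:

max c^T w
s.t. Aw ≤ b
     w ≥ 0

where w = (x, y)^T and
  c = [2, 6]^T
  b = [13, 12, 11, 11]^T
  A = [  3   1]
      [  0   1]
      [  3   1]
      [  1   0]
Each vertex is the intersection of two constraint boundaries that also satisfies all remaining constraints:
  x = 0 and y = 0 → (0, 0)
  3x + y = 11 and y = 0 → (3.667, 0)
  3x + y = 11 and x = 0 → (0, 11)

Vertices: (0, 0), (3.667, 0), (0, 11)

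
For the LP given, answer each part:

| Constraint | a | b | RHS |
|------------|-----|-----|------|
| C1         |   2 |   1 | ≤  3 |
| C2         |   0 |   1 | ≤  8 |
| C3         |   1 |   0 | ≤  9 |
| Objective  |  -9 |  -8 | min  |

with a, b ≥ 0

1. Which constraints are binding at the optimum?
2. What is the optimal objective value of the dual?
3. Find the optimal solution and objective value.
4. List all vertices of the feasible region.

1. C1, a ≥ 0
2. -24 (by strong duality, equal to the primal optimum)
3. a = 0, b = 3, z = -24
4. (0, 0), (1.5, 0), (0, 3)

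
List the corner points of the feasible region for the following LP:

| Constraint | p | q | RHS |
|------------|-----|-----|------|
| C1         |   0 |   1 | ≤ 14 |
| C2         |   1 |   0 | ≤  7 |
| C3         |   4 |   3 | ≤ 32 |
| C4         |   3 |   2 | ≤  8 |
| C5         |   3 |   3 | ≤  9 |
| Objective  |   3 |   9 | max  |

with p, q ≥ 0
Each vertex is the intersection of two constraint boundaries that also satisfies all remaining constraints:
  p = 0 and q = 0 → (0, 0)
  3p + 2q = 8 and q = 0 → (2.667, 0)
  3p + 2q = 8 and 3p + 3q = 9 → (2, 1)
  3p + 3q = 9 and p = 0 → (0, 3)

Vertices: (0, 0), (2.667, 0), (2, 1), (0, 3)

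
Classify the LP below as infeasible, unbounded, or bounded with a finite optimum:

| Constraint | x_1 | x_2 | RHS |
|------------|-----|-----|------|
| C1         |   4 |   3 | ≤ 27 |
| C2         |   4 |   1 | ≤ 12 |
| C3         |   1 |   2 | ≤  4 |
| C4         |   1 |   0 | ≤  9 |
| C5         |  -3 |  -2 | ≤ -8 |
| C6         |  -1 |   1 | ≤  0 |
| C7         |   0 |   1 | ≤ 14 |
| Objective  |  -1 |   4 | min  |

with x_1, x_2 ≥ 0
The point (3, 0) satisfies every constraint, so the LP is feasible; the constraints give x_1 ≤ 9 and x_2 ≤ 14, which with x_1, x_2 ≥ 0 keep the feasible region inside a bounded box. A feasible, bounded LP attains a finite optimum at a vertex.

The LP has an optimal solution: (3, 0) with z = -3.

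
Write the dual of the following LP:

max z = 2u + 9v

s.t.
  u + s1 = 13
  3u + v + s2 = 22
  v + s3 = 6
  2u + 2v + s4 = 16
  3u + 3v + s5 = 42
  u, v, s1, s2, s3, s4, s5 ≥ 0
Minimize: z = 13y1 + 22y2 + 6y3 + 16y4 + 42y5

Subject to:
  C1: -y1 - 3y2 - 2y4 - 3y5 ≤ -2
  C2: -y2 - y3 - 2y4 - 3y5 ≤ -9
  y1, y2, y3, y4, y5 ≥ 0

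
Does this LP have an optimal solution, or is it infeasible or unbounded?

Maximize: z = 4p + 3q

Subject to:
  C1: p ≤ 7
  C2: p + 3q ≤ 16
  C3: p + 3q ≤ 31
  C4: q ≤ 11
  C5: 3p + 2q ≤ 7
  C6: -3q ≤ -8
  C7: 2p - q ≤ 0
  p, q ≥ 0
The point (0, 3.5) satisfies every constraint, so the LP is feasible; the constraints give p ≤ 7 and q ≤ 11, which with p, q ≥ 0 keep the feasible region inside a bounded box. A feasible, bounded LP attains a finite optimum at a vertex.

Bounded optimum: z* = 10.5 at (0, 3.5).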